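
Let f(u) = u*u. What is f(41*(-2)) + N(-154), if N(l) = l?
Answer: 6570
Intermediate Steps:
f(u) = u²
f(41*(-2)) + N(-154) = (41*(-2))² - 154 = (-82)² - 154 = 6724 - 154 = 6570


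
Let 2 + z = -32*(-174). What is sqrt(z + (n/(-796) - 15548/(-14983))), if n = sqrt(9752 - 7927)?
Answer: sqrt(197964750218084232 - 223367837555*sqrt(73))/5963234 ≈ 74.612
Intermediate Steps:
n = 5*sqrt(73) (n = sqrt(1825) = 5*sqrt(73) ≈ 42.720)
z = 5566 (z = -2 - 32*(-174) = -2 + 5568 = 5566)
sqrt(z + (n/(-796) - 15548/(-14983))) = sqrt(5566 + ((5*sqrt(73))/(-796) - 15548/(-14983))) = sqrt(5566 + ((5*sqrt(73))*(-1/796) - 15548*(-1/14983))) = sqrt(5566 + (-5*sqrt(73)/796 + 15548/14983)) = sqrt(5566 + (15548/14983 - 5*sqrt(73)/796)) = sqrt(83410926/14983 - 5*sqrt(73)/796)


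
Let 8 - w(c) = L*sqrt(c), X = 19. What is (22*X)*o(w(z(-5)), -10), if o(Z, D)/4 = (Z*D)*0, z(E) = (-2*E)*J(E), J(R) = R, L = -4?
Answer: 0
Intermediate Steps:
z(E) = -2*E**2 (z(E) = (-2*E)*E = -2*E**2)
w(c) = 8 + 4*sqrt(c) (w(c) = 8 - (-4)*sqrt(c) = 8 + 4*sqrt(c))
o(Z, D) = 0 (o(Z, D) = 4*((Z*D)*0) = 4*((D*Z)*0) = 4*0 = 0)
(22*X)*o(w(z(-5)), -10) = (22*19)*0 = 418*0 = 0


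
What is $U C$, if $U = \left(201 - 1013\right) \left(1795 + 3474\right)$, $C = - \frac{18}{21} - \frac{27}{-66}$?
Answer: $1916958$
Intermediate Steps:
$C = - \frac{69}{154}$ ($C = \left(-18\right) \frac{1}{21} - - \frac{9}{22} = - \frac{6}{7} + \frac{9}{22} = - \frac{69}{154} \approx -0.44805$)
$U = -4278428$ ($U = \left(-812\right) 5269 = -4278428$)
$U C = \left(-4278428\right) \left(- \frac{69}{154}\right) = 1916958$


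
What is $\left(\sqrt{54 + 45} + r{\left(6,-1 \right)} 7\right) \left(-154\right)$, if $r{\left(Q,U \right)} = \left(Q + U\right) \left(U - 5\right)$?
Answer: $32340 - 462 \sqrt{11} \approx 30808.0$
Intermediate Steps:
$r{\left(Q,U \right)} = \left(-5 + U\right) \left(Q + U\right)$ ($r{\left(Q,U \right)} = \left(Q + U\right) \left(-5 + U\right) = \left(-5 + U\right) \left(Q + U\right)$)
$\left(\sqrt{54 + 45} + r{\left(6,-1 \right)} 7\right) \left(-154\right) = \left(\sqrt{54 + 45} + \left(\left(-1\right)^{2} - 30 - -5 + 6 \left(-1\right)\right) 7\right) \left(-154\right) = \left(\sqrt{99} + \left(1 - 30 + 5 - 6\right) 7\right) \left(-154\right) = \left(3 \sqrt{11} - 210\right) \left(-154\right) = \left(-210 + 3 \sqrt{11}\right) \left(-154\right) = 32340 - 462 \sqrt{11}$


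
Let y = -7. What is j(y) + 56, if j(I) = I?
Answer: 49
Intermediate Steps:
j(y) + 56 = -7 + 56 = 49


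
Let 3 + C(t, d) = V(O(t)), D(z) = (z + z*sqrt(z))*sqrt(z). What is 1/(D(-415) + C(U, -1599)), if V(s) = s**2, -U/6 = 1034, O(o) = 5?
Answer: 172247/29740502384 + 415*I*sqrt(415)/29740502384 ≈ 5.7917e-6 + 2.8427e-7*I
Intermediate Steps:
U = -6204 (U = -6*1034 = -6204)
D(z) = sqrt(z)*(z + z**(3/2)) (D(z) = (z + z**(3/2))*sqrt(z) = sqrt(z)*(z + z**(3/2)))
C(t, d) = 22 (C(t, d) = -3 + 5**2 = -3 + 25 = 22)
1/(D(-415) + C(U, -1599)) = 1/(((-415)**2 + (-415)**(3/2)) + 22) = 1/((172225 - 415*I*sqrt(415)) + 22) = 1/(172247 - 415*I*sqrt(415))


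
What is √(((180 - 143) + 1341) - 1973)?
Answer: I*√595 ≈ 24.393*I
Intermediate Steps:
√(((180 - 143) + 1341) - 1973) = √((37 + 1341) - 1973) = √(1378 - 1973) = √(-595) = I*√595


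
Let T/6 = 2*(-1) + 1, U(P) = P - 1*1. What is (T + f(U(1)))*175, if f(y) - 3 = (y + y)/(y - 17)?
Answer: -525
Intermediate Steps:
U(P) = -1 + P (U(P) = P - 1 = -1 + P)
T = -6 (T = 6*(2*(-1) + 1) = 6*(-2 + 1) = 6*(-1) = -6)
f(y) = 3 + 2*y/(-17 + y) (f(y) = 3 + (y + y)/(y - 17) = 3 + (2*y)/(-17 + y) = 3 + 2*y/(-17 + y))
(T + f(U(1)))*175 = (-6 + (-51 + 5*(-1 + 1))/(-17 + (-1 + 1)))*175 = (-6 + (-51 + 5*0)/(-17 + 0))*175 = (-6 + (-51 + 0)/(-17))*175 = (-6 - 1/17*(-51))*175 = (-6 + 3)*175 = -3*175 = -525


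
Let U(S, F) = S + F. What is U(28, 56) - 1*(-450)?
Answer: 534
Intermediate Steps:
U(S, F) = F + S
U(28, 56) - 1*(-450) = (56 + 28) - 1*(-450) = 84 + 450 = 534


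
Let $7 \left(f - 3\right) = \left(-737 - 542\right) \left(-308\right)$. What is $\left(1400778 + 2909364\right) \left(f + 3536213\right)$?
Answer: $15484150653864$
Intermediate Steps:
$f = 56279$ ($f = 3 + \frac{\left(-737 - 542\right) \left(-308\right)}{7} = 3 + \frac{\left(-1279\right) \left(-308\right)}{7} = 3 + \frac{1}{7} \cdot 393932 = 3 + 56276 = 56279$)
$\left(1400778 + 2909364\right) \left(f + 3536213\right) = \left(1400778 + 2909364\right) \left(56279 + 3536213\right) = 4310142 \cdot 3592492 = 15484150653864$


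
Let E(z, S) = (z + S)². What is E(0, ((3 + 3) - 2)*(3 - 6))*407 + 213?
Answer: 58821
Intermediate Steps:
E(z, S) = (S + z)²
E(0, ((3 + 3) - 2)*(3 - 6))*407 + 213 = (((3 + 3) - 2)*(3 - 6) + 0)²*407 + 213 = ((6 - 2)*(-3) + 0)²*407 + 213 = (4*(-3) + 0)²*407 + 213 = (-12 + 0)²*407 + 213 = (-12)²*407 + 213 = 144*407 + 213 = 58608 + 213 = 58821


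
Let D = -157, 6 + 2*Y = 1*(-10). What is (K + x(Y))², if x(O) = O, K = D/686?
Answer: 31866025/470596 ≈ 67.714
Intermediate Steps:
Y = -8 (Y = -3 + (1*(-10))/2 = -3 + (½)*(-10) = -3 - 5 = -8)
K = -157/686 ≈ -0.22886
(K + x(Y))² = (-157/686 - 8)² = (-5645/686)² = 31866025/470596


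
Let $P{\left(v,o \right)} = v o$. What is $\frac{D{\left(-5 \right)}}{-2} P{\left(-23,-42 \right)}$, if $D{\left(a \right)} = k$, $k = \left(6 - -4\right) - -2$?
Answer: $-5796$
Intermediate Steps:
$k = 12$ ($k = \left(6 + 4\right) + 2 = 10 + 2 = 12$)
$D{\left(a \right)} = 12$
$P{\left(v,o \right)} = o v$
$\frac{D{\left(-5 \right)}}{-2} P{\left(-23,-42 \right)} = \frac{12}{-2} \left(\left(-42\right) \left(-23\right)\right) = 12 \left(- \frac{1}{2}\right) 966 = \left(-6\right) 966 = -5796$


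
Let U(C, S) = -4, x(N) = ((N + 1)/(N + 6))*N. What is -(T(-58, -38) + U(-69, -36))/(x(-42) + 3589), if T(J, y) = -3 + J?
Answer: 390/21247 ≈ 0.018356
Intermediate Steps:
x(N) = N*(1 + N)/(6 + N) (x(N) = ((1 + N)/(6 + N))*N = N*(1 + N)/(6 + N))
-(T(-58, -38) + U(-69, -36))/(x(-42) + 3589) = -((-3 - 58) - 4)/(-42*(1 - 42)/(6 - 42) + 3589) = -(-61 - 4)/(-42*(-41)/(-36) + 3589) = -(-65)/(-42*(-1/36)*(-41) + 3589) = -(-65)/(-287/6 + 3589) = -(-65)/21247/6 = -(-65)*6/21247 = -1*(-390/21247) = 390/21247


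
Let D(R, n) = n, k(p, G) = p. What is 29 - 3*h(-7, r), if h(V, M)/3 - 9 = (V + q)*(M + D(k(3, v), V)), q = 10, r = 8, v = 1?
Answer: -79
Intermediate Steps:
h(V, M) = 27 + 3*(10 + V)*(M + V) (h(V, M) = 27 + 3*((V + 10)*(M + V)) = 27 + 3*((10 + V)*(M + V)) = 27 + 3*(10 + V)*(M + V))
29 - 3*h(-7, r) = 29 - 3*(27 + 3*(-7)**2 + 30*8 + 30*(-7) + 3*8*(-7)) = 29 - 3*(27 + 3*49 + 240 - 210 - 168) = 29 - 3*(27 + 147 + 240 - 210 - 168) = 29 - 3*36 = 29 - 108 = -79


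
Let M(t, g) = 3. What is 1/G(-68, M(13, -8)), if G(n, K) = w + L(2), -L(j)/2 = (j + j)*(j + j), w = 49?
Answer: 1/17 ≈ 0.058824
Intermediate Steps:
L(j) = -8*j² (L(j) = -2*(j + j)*(j + j) = -2*2*j*2*j = -8*j²)
G(n, K) = 17 (G(n, K) = 49 - 8*2² = 49 - 8*4 = 49 - 32 = 17)
1/G(-68, M(13, -8)) = 1/17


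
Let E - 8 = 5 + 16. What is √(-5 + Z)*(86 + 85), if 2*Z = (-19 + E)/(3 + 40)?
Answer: 171*I*√9030/43 ≈ 377.9*I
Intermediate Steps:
E = 29 (E = 8 + (5 + 16) = 8 + 21 = 29)
Z = 5/43 (Z = ((-19 + 29)/(3 + 40))/2 = (10/43)/2 = (10*(1/43))/2 = (½)*(10/43) = 5/43 ≈ 0.11628)
√(-5 + Z)*(86 + 85) = √(-5 + 5/43)*(86 + 85) = √(-210/43)*171 = (I*√9030/43)*171 = 171*I*√9030/43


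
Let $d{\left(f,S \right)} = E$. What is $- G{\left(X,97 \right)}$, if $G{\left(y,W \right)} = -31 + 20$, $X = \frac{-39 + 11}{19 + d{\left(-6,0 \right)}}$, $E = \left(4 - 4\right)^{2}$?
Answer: $11$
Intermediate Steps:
$E = 0$ ($E = 0^{2} = 0$)
$d{\left(f,S \right)} = 0$
$X = - \frac{28}{19}$ ($X = \frac{-39 + 11}{19 + 0} = - \frac{28}{19} \approx -1.4737$)
$G{\left(y,W \right)} = -11$
$- G{\left(X,97 \right)} = \left(-1\right) \left(-11\right) = 11$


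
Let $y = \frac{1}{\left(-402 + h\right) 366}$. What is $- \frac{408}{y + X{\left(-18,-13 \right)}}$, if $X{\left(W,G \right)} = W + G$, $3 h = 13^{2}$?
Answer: $\frac{51617712}{3921935} \approx 13.161$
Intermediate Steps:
$h = \frac{169}{3}$ ($h = \frac{13^{2}}{3} = \frac{1}{3} \cdot 169 = \frac{169}{3} \approx 56.333$)
$y = - \frac{1}{126514}$ ($y = \frac{1}{\left(-402 + \frac{169}{3}\right) 366} = \frac{1}{- \frac{1037}{3}} \cdot \frac{1}{366} = \left(- \frac{3}{1037}\right) \frac{1}{366} = - \frac{1}{126514} \approx -7.9043 \cdot 10^{-6}$)
$X{\left(W,G \right)} = G + W$
$- \frac{408}{y + X{\left(-18,-13 \right)}} = - \frac{408}{- \frac{1}{126514} - 31} = - \frac{408}{- \frac{3921935}{126514}} = \left(-408\right) \left(- \frac{126514}{3921935}\right) = \frac{51617712}{3921935}$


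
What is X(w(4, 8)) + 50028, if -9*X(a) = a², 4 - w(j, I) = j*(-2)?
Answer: 50012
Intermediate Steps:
w(j, I) = 4 + 2*j (w(j, I) = 4 - j*(-2) = 4 - (-2)*j = 4 + 2*j)
X(a) = -a²/9
X(w(4, 8)) + 50028 = -(4 + 2*4)²/9 + 50028 = -(4 + 8)²/9 + 50028 = -⅑*12² + 50028 = -⅑*144 + 50028 = -16 + 50028 = 50012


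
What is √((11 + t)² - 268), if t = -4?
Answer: I*√219 ≈ 14.799*I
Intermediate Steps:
√((11 + t)² - 268) = √((11 - 4)² - 268) = √(7² - 268) = √(49 - 268) = √(-219) = I*√219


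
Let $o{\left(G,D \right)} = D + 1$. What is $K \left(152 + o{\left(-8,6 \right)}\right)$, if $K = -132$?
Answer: $-20988$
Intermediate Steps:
$o{\left(G,D \right)} = 1 + D$
$K \left(152 + o{\left(-8,6 \right)}\right) = - 132 \left(152 + \left(1 + 6\right)\right) = - 132 \left(152 + 7\right) = \left(-132\right) 159 = -20988$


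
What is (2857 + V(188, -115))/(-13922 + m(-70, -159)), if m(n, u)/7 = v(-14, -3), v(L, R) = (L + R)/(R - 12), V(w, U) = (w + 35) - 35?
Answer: -45675/208711 ≈ -0.21884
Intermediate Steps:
V(w, U) = w (V(w, U) = (35 + w) - 35 = w)
v(L, R) = (L + R)/(-12 + R)
m(n, u) = 119/15 (m(n, u) = 7*((-14 - 3)/(-12 - 3)) = 7*(-17/(-15)) = 7*(-1/15*(-17)) = 7*(17/15) = 119/15)
(2857 + V(188, -115))/(-13922 + m(-70, -159)) = (2857 + 188)/(-13922 + 119/15) = 3045/(-208711/15) = 3045*(-15/208711) = -45675/208711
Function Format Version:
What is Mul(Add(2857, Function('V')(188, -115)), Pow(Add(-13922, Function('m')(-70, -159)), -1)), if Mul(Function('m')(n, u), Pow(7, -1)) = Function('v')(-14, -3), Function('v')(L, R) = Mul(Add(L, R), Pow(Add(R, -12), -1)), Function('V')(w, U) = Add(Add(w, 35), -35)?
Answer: Rational(-45675, 208711) ≈ -0.21884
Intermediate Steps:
Function('V')(w, U) = w (Function('V')(w, U) = Add(Add(35, w), -35) = w)
Function('v')(L, R) = Mul(Pow(Add(-12, R), -1), Add(L, R)) (Function('v')(L, R) = Mul(Add(L, R), Pow(Add(-12, R), -1)) = Mul(Pow(Add(-12, R), -1), Add(L, R)))
Function('m')(n, u) = Rational(119, 15) (Function('m')(n, u) = Mul(7, Mul(Pow(Add(-12, -3), -1), Add(-14, -3))) = Mul(7, Mul(Pow(-15, -1), -17)) = Mul(7, Mul(Rational(-1, 15), -17)) = Mul(7, Rational(17, 15)) = Rational(119, 15))
Mul(Add(2857, Function('V')(188, -115)), Pow(Add(-13922, Function('m')(-70, -159)), -1)) = Mul(Add(2857, 188), Pow(Add(-13922, Rational(119, 15)), -1)) = Mul(3045, Pow(Rational(-208711, 15), -1)) = Mul(3045, Rational(-15, 208711)) = Rational(-45675, 208711)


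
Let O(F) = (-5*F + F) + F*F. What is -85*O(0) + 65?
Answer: 65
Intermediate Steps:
O(F) = F² - 4*F (O(F) = -4*F + F² = F² - 4*F)
-85*O(0) + 65 = -0*(-4 + 0) + 65 = -0*(-4) + 65 = -85*0 + 65 = 0 + 65 = 65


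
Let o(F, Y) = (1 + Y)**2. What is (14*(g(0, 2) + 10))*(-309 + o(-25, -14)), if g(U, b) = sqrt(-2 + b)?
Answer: -19600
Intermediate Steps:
(14*(g(0, 2) + 10))*(-309 + o(-25, -14)) = (14*(sqrt(-2 + 2) + 10))*(-309 + (1 - 14)**2) = (14*(sqrt(0) + 10))*(-309 + (-13)**2) = (14*(0 + 10))*(-309 + 169) = (14*10)*(-140) = 140*(-140) = -19600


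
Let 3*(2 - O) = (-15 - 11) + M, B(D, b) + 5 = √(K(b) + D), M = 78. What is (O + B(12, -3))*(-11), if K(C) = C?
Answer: 572/3 ≈ 190.67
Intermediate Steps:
B(D, b) = -5 + √(D + b) (B(D, b) = -5 + √(b + D) = -5 + √(D + b))
O = -46/3 (O = 2 - ((-15 - 11) + 78)/3 = 2 - (-26 + 78)/3 = 2 - ⅓*52 = 2 - 52/3 = -46/3 ≈ -15.333)
(O + B(12, -3))*(-11) = (-46/3 + (-5 + √(12 - 3)))*(-11) = (-46/3 + (-5 + √9))*(-11) = (-46/3 + (-5 + 3))*(-11) = (-46/3 - 2)*(-11) = -52/3*(-11) = 572/3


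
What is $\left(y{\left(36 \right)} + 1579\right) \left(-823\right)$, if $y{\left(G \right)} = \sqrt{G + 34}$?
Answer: $-1299517 - 823 \sqrt{70} \approx -1.3064 \cdot 10^{6}$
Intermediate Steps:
$y{\left(G \right)} = \sqrt{34 + G}$
$\left(y{\left(36 \right)} + 1579\right) \left(-823\right) = \left(\sqrt{34 + 36} + 1579\right) \left(-823\right) = \left(\sqrt{70} + 1579\right) \left(-823\right) = \left(1579 + \sqrt{70}\right) \left(-823\right) = -1299517 - 823 \sqrt{70}$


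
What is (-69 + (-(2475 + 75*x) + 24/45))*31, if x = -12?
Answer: -764212/15 ≈ -50947.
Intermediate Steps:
(-69 + (-(2475 + 75*x) + 24/45))*31 = (-69 + (-75/(1/(33 - 12)) + 24/45))*31 = (-69 + (-75/(1/21) + 24*(1/45)))*31 = (-69 + (-75/1/21 + 8/15))*31 = (-69 + (-75*21 + 8/15))*31 = (-69 + (-1575 + 8/15))*31 = (-69 - 23617/15)*31 = -24652/15*31 = -764212/15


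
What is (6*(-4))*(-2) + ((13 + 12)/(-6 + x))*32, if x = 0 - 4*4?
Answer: 128/11 ≈ 11.636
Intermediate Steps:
x = -16 (x = 0 - 16 = -16)
(6*(-4))*(-2) + ((13 + 12)/(-6 + x))*32 = (6*(-4))*(-2) + ((13 + 12)/(-6 - 16))*32 = -24*(-2) + (25/(-22))*32 = 48 + (25*(-1/22))*32 = 48 - 25/22*32 = 48 - 400/11 = 128/11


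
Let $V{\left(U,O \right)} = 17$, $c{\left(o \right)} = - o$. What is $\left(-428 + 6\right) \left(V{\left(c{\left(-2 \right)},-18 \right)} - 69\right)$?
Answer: $21944$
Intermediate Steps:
$\left(-428 + 6\right) \left(V{\left(c{\left(-2 \right)},-18 \right)} - 69\right) = \left(-428 + 6\right) \left(17 - 69\right) = \left(-422\right) \left(-52\right) = 21944$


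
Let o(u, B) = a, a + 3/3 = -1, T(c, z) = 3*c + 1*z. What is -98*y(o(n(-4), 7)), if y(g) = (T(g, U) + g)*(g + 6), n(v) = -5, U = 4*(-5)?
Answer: 10976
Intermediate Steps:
U = -20
T(c, z) = z + 3*c (T(c, z) = 3*c + z = z + 3*c)
a = -2 (a = -1 - 1 = -2)
o(u, B) = -2
y(g) = (-20 + 4*g)*(6 + g) (y(g) = ((-20 + 3*g) + g)*(g + 6) = (-20 + 4*g)*(6 + g))
-98*y(o(n(-4), 7)) = -98*(-120 + 4*(-2) + 4*(-2)²) = -98*(-120 - 8 + 4*4) = -98*(-120 - 8 + 16) = -98*(-112) = 10976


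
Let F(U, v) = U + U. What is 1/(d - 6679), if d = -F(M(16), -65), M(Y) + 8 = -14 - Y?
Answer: -1/6603 ≈ -0.00015145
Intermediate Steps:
M(Y) = -22 - Y (M(Y) = -8 + (-14 - Y) = -22 - Y)
F(U, v) = 2*U
d = 76 (d = -2*(-22 - 1*16) = -2*(-22 - 16) = -2*(-38) = -1*(-76) = 76)
1/(d - 6679) = 1/(76 - 6679) = 1/(-6603) = -1/6603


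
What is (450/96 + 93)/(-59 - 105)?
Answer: -1563/2624 ≈ -0.59566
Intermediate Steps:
(450/96 + 93)/(-59 - 105) = (450*(1/96) + 93)/(-164) = (75/16 + 93)*(-1/164) = (1563/16)*(-1/164) = -1563/2624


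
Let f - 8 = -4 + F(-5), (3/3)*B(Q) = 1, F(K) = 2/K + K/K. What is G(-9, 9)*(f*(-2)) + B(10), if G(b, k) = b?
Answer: 419/5 ≈ 83.800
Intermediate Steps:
F(K) = 1 + 2/K (F(K) = 2/K + 1 = 1 + 2/K)
B(Q) = 1
f = 23/5 (f = 8 + (-4 + (2 - 5)/(-5)) = 8 + (-4 - ⅕*(-3)) = 8 + (-4 + ⅗) = 8 - 17/5 = 23/5 ≈ 4.6000)
G(-9, 9)*(f*(-2)) + B(10) = -207*(-2)/5 + 1 = -9*(-46/5) + 1 = 414/5 + 1 = 419/5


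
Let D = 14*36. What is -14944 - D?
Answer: -15448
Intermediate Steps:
D = 504
-14944 - D = -14944 - 1*504 = -14944 - 504 = -15448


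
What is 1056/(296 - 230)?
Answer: 16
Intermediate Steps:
1056/(296 - 230) = 1056/66 = 1056*(1/66) = 16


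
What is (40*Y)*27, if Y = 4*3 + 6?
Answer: 19440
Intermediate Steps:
Y = 18 (Y = 12 + 6 = 18)
(40*Y)*27 = (40*18)*27 = 720*27 = 19440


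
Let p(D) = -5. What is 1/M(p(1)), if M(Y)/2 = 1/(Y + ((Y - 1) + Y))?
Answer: -8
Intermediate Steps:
M(Y) = 2/(-1 + 3*Y) (M(Y) = 2/(Y + ((Y - 1) + Y)) = 2/(Y + ((-1 + Y) + Y)) = 2/(Y + (-1 + 2*Y)) = 2/(-1 + 3*Y))
1/M(p(1)) = 1/(2/(-1 + 3*(-5))) = 1/(2/(-1 - 15)) = 1/(2/(-16)) = 1/(2*(-1/16)) = 1/(-1/8) = -8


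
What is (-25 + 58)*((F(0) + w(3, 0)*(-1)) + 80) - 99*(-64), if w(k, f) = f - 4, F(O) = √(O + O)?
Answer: 9108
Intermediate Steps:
F(O) = √2*√O (F(O) = √(2*O) = √2*√O)
w(k, f) = -4 + f
(-25 + 58)*((F(0) + w(3, 0)*(-1)) + 80) - 99*(-64) = (-25 + 58)*((√2*√0 + (-4 + 0)*(-1)) + 80) - 99*(-64) = 33*((√2*0 - 4*(-1)) + 80) + 6336 = 33*((0 + 4) + 80) + 6336 = 33*(4 + 80) + 6336 = 33*84 + 6336 = 2772 + 6336 = 9108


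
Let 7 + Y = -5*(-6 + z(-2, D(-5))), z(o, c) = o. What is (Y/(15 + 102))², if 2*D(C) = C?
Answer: 121/1521 ≈ 0.079553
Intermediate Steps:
D(C) = C/2
Y = 33 (Y = -7 - 5*(-6 - 2) = -7 - 5*(-8) = -7 + 40 = 33)
(Y/(15 + 102))² = (33/(15 + 102))² = (33/117)² = (33*(1/117))² = (11/39)² = 121/1521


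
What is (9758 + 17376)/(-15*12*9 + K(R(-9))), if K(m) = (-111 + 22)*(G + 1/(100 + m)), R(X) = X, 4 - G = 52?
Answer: 2469194/241243 ≈ 10.235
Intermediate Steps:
G = -48 (G = 4 - 1*52 = 4 - 52 = -48)
K(m) = 4272 - 89/(100 + m) (K(m) = (-111 + 22)*(-48 + 1/(100 + m)) = -89*(-48 + 1/(100 + m)) = 4272 - 89/(100 + m))
(9758 + 17376)/(-15*12*9 + K(R(-9))) = (9758 + 17376)/(-15*12*9 + 89*(4799 + 48*(-9))/(100 - 9)) = 27134/(-180*9 + 89*(4799 - 432)/91) = 27134/(-1620 + 89*(1/91)*4367) = 27134/(-1620 + 388663/91) = 27134/(241243/91) = 27134*(91/241243) = 2469194/241243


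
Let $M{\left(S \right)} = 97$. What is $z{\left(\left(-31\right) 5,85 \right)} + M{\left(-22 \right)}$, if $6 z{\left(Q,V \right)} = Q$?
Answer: $\frac{427}{6} \approx 71.167$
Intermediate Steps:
$z{\left(Q,V \right)} = \frac{Q}{6}$
$z{\left(\left(-31\right) 5,85 \right)} + M{\left(-22 \right)} = \frac{\left(-31\right) 5}{6} + 97 = \frac{1}{6} \left(-155\right) + 97 = - \frac{155}{6} + 97 = \frac{427}{6}$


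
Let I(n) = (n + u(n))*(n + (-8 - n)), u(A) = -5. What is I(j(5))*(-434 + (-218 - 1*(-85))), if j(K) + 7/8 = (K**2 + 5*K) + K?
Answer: 222831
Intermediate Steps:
j(K) = -7/8 + K**2 + 6*K (j(K) = -7/8 + ((K**2 + 5*K) + K) = -7/8 + (K**2 + 6*K) = -7/8 + K**2 + 6*K)
I(n) = 40 - 8*n (I(n) = (n - 5)*(n + (-8 - n)) = (-5 + n)*(-8) = 40 - 8*n)
I(j(5))*(-434 + (-218 - 1*(-85))) = (40 - 8*(-7/8 + 5**2 + 6*5))*(-434 + (-218 - 1*(-85))) = (40 - 8*(-7/8 + 25 + 30))*(-434 + (-218 + 85)) = (40 - 8*433/8)*(-434 - 133) = (40 - 433)*(-567) = -393*(-567) = 222831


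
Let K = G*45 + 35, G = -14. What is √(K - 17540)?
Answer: 3*I*√2015 ≈ 134.67*I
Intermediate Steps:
K = -595 (K = -14*45 + 35 = -630 + 35 = -595)
√(K - 17540) = √(-595 - 17540) = √(-18135) = 3*I*√2015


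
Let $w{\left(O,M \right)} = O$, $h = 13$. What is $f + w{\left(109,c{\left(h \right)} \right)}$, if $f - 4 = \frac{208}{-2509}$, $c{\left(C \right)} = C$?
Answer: $\frac{21793}{193} \approx 112.92$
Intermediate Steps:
$f = \frac{756}{193}$ ($f = 4 + \frac{208}{-2509} = 4 + 208 \left(- \frac{1}{2509}\right) = 4 - \frac{16}{193} = \frac{756}{193} \approx 3.9171$)
$f + w{\left(109,c{\left(h \right)} \right)} = \frac{756}{193} + 109 = \frac{21793}{193}$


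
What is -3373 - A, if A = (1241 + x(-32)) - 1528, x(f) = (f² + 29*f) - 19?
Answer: -3163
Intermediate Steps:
x(f) = -19 + f² + 29*f
A = -210 (A = (1241 + (-19 + (-32)² + 29*(-32))) - 1528 = (1241 + (-19 + 1024 - 928)) - 1528 = (1241 + 77) - 1528 = 1318 - 1528 = -210)
-3373 - A = -3373 - 1*(-210) = -3373 + 210 = -3163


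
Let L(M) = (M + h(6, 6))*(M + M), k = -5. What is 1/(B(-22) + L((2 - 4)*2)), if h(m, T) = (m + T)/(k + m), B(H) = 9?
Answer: -1/55 ≈ -0.018182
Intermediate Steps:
h(m, T) = (T + m)/(-5 + m) (h(m, T) = (m + T)/(-5 + m) = (T + m)/(-5 + m))
L(M) = 2*M*(12 + M) (L(M) = (M + (6 + 6)/(-5 + 6))*(M + M) = (M + 12/1)*(2*M) = (M + 1*12)*(2*M) = (M + 12)*(2*M) = (12 + M)*(2*M) = 2*M*(12 + M))
1/(B(-22) + L((2 - 4)*2)) = 1/(9 + 2*((2 - 4)*2)*(12 + (2 - 4)*2)) = 1/(9 + 2*(-2*2)*(12 - 2*2)) = 1/(9 + 2*(-4)*(12 - 4)) = 1/(9 + 2*(-4)*8) = 1/(9 - 64) = 1/(-55) = -1/55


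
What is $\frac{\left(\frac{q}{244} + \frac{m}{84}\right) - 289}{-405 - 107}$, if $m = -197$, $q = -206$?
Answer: $\frac{1497179}{2623488} \approx 0.57068$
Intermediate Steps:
$\frac{\left(\frac{q}{244} + \frac{m}{84}\right) - 289}{-405 - 107} = \frac{\left(- \frac{206}{244} - \frac{197}{84}\right) - 289}{-405 - 107} = \frac{\left(\left(-206\right) \frac{1}{244} - \frac{197}{84}\right) - 289}{-512} = \left(\left(- \frac{103}{122} - \frac{197}{84}\right) - 289\right) \left(- \frac{1}{512}\right) = \left(- \frac{16343}{5124} - 289\right) \left(- \frac{1}{512}\right) = \left(- \frac{1497179}{5124}\right) \left(- \frac{1}{512}\right) = \frac{1497179}{2623488}$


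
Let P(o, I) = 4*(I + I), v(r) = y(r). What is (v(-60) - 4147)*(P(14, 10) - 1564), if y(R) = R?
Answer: 6243188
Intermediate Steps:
v(r) = r
P(o, I) = 8*I (P(o, I) = 4*(2*I) = 8*I)
(v(-60) - 4147)*(P(14, 10) - 1564) = (-60 - 4147)*(8*10 - 1564) = -4207*(80 - 1564) = -4207*(-1484) = 6243188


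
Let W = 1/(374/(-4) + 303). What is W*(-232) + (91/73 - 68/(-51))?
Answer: 135119/91761 ≈ 1.4725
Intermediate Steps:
W = 2/419 (W = 1/(374*(-1/4) + 303) = 1/(-187/2 + 303) = 1/(419/2) = 2/419 ≈ 0.0047733)
W*(-232) + (91/73 - 68/(-51)) = (2/419)*(-232) + (91/73 - 68/(-51)) = -464/419 + (91*(1/73) - 68*(-1/51)) = -464/419 + (91/73 + 4/3) = -464/419 + 565/219 = 135119/91761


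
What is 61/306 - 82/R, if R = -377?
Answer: 48089/115362 ≈ 0.41685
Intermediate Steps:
61/306 - 82/R = 61/306 - 82/(-377) = 61*(1/306) - 82*(-1/377) = 61/306 + 82/377 = 48089/115362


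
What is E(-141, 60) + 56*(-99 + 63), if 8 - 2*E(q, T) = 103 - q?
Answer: -2134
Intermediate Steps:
E(q, T) = -95/2 + q/2 (E(q, T) = 4 - (103 - q)/2 = 4 + (-103/2 + q/2) = -95/2 + q/2)
E(-141, 60) + 56*(-99 + 63) = (-95/2 + (½)*(-141)) + 56*(-99 + 63) = (-95/2 - 141/2) + 56*(-36) = -118 - 2016 = -2134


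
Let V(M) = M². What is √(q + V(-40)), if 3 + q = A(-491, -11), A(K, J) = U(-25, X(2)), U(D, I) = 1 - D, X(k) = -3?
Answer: √1623 ≈ 40.286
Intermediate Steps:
A(K, J) = 26 (A(K, J) = 1 - 1*(-25) = 1 + 25 = 26)
q = 23 (q = -3 + 26 = 23)
√(q + V(-40)) = √(23 + (-40)²) = √(23 + 1600) = √1623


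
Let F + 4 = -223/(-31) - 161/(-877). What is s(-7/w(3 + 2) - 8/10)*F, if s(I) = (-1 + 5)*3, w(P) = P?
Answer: 1101768/27187 ≈ 40.526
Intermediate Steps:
s(I) = 12 (s(I) = 4*3 = 12)
F = 91814/27187 (F = -4 + (-223/(-31) - 161/(-877)) = -4 + (-223*(-1/31) - 161*(-1/877)) = -4 + (223/31 + 161/877) = -4 + 200562/27187 = 91814/27187 ≈ 3.3771)
s(-7/w(3 + 2) - 8/10)*F = 12*(91814/27187) = 1101768/27187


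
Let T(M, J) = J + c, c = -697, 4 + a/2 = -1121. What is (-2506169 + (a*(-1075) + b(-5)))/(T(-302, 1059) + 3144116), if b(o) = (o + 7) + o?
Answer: -43711/1572239 ≈ -0.027802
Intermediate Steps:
a = -2250 (a = -8 + 2*(-1121) = -8 - 2242 = -2250)
b(o) = 7 + 2*o (b(o) = (7 + o) + o = 7 + 2*o)
T(M, J) = -697 + J (T(M, J) = J - 697 = -697 + J)
(-2506169 + (a*(-1075) + b(-5)))/(T(-302, 1059) + 3144116) = (-2506169 + (-2250*(-1075) + (7 + 2*(-5))))/((-697 + 1059) + 3144116) = (-2506169 + (2418750 + (7 - 10)))/(362 + 3144116) = (-2506169 + (2418750 - 3))/3144478 = (-2506169 + 2418747)*(1/3144478) = -87422*1/3144478 = -43711/1572239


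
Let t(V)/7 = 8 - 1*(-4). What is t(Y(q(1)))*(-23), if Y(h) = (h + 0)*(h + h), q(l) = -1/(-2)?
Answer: -1932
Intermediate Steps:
q(l) = 1/2 (q(l) = -1*(-1/2) = 1/2)
Y(h) = 2*h**2 (Y(h) = h*(2*h) = 2*h**2)
t(V) = 84 (t(V) = 7*(8 - 1*(-4)) = 7*(8 + 4) = 7*12 = 84)
t(Y(q(1)))*(-23) = 84*(-23) = -1932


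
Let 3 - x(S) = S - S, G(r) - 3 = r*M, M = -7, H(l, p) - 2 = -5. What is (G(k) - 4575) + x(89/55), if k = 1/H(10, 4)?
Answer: -13700/3 ≈ -4566.7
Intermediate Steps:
H(l, p) = -3 (H(l, p) = 2 - 5 = -3)
k = -⅓ (k = 1/(-3) = -⅓ ≈ -0.33333)
G(r) = 3 - 7*r (G(r) = 3 + r*(-7) = 3 - 7*r)
x(S) = 3 (x(S) = 3 - (S - S) = 3 - 1*0 = 3 + 0 = 3)
(G(k) - 4575) + x(89/55) = ((3 - 7*(-⅓)) - 4575) + 3 = ((3 + 7/3) - 4575) + 3 = (16/3 - 4575) + 3 = -13709/3 + 3 = -13700/3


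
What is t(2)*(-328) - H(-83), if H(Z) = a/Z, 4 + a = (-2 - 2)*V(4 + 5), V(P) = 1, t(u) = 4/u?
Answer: -54456/83 ≈ -656.10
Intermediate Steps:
a = -8 (a = -4 + (-2 - 2)*1 = -4 - 4*1 = -4 - 4 = -8)
H(Z) = -8/Z
t(2)*(-328) - H(-83) = (4/2)*(-328) - (-8)/(-83) = (4*(½))*(-328) - (-8)*(-1)/83 = 2*(-328) - 1*8/83 = -656 - 8/83 = -54456/83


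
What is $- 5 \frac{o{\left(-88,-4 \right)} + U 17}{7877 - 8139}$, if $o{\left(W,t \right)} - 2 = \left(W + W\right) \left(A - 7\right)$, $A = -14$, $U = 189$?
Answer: $\frac{34555}{262} \approx 131.89$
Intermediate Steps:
$o{\left(W,t \right)} = 2 - 42 W$ ($o{\left(W,t \right)} = 2 + \left(W + W\right) \left(-14 - 7\right) = 2 + 2 W \left(-21\right) = 2 - 42 W$)
$- 5 \frac{o{\left(-88,-4 \right)} + U 17}{7877 - 8139} = - 5 \frac{\left(2 - -3696\right) + 189 \cdot 17}{7877 - 8139} = - 5 \frac{\left(2 + 3696\right) + 3213}{-262} = - 5 \left(3698 + 3213\right) \left(- \frac{1}{262}\right) = - 5 \cdot 6911 \left(- \frac{1}{262}\right) = \left(-5\right) \left(- \frac{6911}{262}\right) = \frac{34555}{262}$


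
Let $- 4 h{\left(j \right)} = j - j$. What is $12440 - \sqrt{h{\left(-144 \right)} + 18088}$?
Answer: $12440 - 2 \sqrt{4522} \approx 12306.0$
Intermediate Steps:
$h{\left(j \right)} = 0$ ($h{\left(j \right)} = - \frac{j - j}{4} = \left(- \frac{1}{4}\right) 0 = 0$)
$12440 - \sqrt{h{\left(-144 \right)} + 18088} = 12440 - \sqrt{0 + 18088} = 12440 - \sqrt{18088} = 12440 - 2 \sqrt{4522}$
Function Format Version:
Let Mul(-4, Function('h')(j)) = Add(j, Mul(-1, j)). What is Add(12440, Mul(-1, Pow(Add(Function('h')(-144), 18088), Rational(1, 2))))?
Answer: Add(12440, Mul(-2, Pow(4522, Rational(1, 2)))) ≈ 12306.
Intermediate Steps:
Function('h')(j) = 0 (Function('h')(j) = Mul(Rational(-1, 4), Add(j, Mul(-1, j))) = Mul(Rational(-1, 4), 0) = 0)
Add(12440, Mul(-1, Pow(Add(Function('h')(-144), 18088), Rational(1, 2)))) = Add(12440, Mul(-1, Pow(Add(0, 18088), Rational(1, 2)))) = Add(12440, Mul(-1, Pow(18088, Rational(1, 2)))) = Add(12440, Mul(-1, Mul(2, Pow(4522, Rational(1, 2))))) = Add(12440, Mul(-2, Pow(4522, Rational(1, 2))))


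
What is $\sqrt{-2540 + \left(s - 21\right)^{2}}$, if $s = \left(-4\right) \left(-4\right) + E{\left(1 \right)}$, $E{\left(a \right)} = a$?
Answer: $2 i \sqrt{631} \approx 50.239 i$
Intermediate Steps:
$s = 17$ ($s = \left(-4\right) \left(-4\right) + 1 = 16 + 1 = 17$)
$\sqrt{-2540 + \left(s - 21\right)^{2}} = \sqrt{-2540 + \left(17 - 21\right)^{2}} = \sqrt{-2540 + \left(-4\right)^{2}} = \sqrt{-2540 + 16} = \sqrt{-2524} = 2 i \sqrt{631}$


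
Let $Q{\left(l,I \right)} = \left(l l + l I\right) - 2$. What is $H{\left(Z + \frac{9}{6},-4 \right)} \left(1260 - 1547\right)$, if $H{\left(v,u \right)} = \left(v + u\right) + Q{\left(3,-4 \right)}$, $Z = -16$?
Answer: $\frac{13489}{2} \approx 6744.5$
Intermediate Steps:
$Q{\left(l,I \right)} = -2 + l^{2} + I l$ ($Q{\left(l,I \right)} = \left(l^{2} + I l\right) - 2 = -2 + l^{2} + I l$)
$H{\left(v,u \right)} = -5 + u + v$ ($H{\left(v,u \right)} = \left(v + u\right) - \left(14 - 9\right) = \left(u + v\right) - 5 = -5 + u + v$)
$H{\left(Z + \frac{9}{6},-4 \right)} \left(1260 - 1547\right) = \left(-5 - 4 - \left(16 - \frac{9}{6}\right)\right) \left(1260 - 1547\right) = \left(-5 - 4 + \left(-16 + 9 \cdot \frac{1}{6}\right)\right) \left(-287\right) = \left(-5 - 4 + \left(-16 + \frac{3}{2}\right)\right) \left(-287\right) = \left(-5 - 4 - \frac{29}{2}\right) \left(-287\right) = \left(- \frac{47}{2}\right) \left(-287\right) = \frac{13489}{2}$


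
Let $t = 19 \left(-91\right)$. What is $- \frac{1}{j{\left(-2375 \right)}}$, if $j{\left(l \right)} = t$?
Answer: $\frac{1}{1729} \approx 0.00057837$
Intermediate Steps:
$t = -1729$
$j{\left(l \right)} = -1729$
$- \frac{1}{j{\left(-2375 \right)}} = - \frac{1}{-1729} = \left(-1\right) \left(- \frac{1}{1729}\right) = \frac{1}{1729}$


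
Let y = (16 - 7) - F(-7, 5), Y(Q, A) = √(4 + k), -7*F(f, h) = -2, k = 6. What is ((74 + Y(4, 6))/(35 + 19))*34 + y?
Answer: 10453/189 + 17*√10/27 ≈ 57.298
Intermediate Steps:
F(f, h) = 2/7 (F(f, h) = -⅐*(-2) = 2/7)
Y(Q, A) = √10 (Y(Q, A) = √(4 + 6) = √10)
y = 61/7 (y = (16 - 7) - 1*2/7 = 9 - 2/7 = 61/7 ≈ 8.7143)
((74 + Y(4, 6))/(35 + 19))*34 + y = ((74 + √10)/(35 + 19))*34 + 61/7 = ((74 + √10)/54)*34 + 61/7 = ((74 + √10)*(1/54))*34 + 61/7 = (37/27 + √10/54)*34 + 61/7 = (1258/27 + 17*√10/27) + 61/7 = 10453/189 + 17*√10/27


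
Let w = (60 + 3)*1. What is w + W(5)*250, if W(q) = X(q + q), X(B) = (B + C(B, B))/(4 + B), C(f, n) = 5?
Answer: 2316/7 ≈ 330.86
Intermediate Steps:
X(B) = (5 + B)/(4 + B) (X(B) = (B + 5)/(4 + B) = (5 + B)/(4 + B))
W(q) = (5 + 2*q)/(4 + 2*q) (W(q) = (5 + (q + q))/(4 + (q + q)) = (5 + 2*q)/(4 + 2*q))
w = 63 (w = 63*1 = 63)
w + W(5)*250 = 63 + ((5/2 + 5)/(2 + 5))*250 = 63 + ((15/2)/7)*250 = 63 + ((⅐)*(15/2))*250 = 63 + (15/14)*250 = 63 + 1875/7 = 2316/7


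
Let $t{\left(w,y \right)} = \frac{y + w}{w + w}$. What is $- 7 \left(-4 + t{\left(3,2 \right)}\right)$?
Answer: $\frac{133}{6} \approx 22.167$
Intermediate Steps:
$t{\left(w,y \right)} = \frac{w + y}{2 w}$
$- 7 \left(-4 + t{\left(3,2 \right)}\right) = - 7 \left(-4 + \frac{3 + 2}{2 \cdot 3}\right) = - 7 \left(-4 + \frac{1}{2} \cdot \frac{1}{3} \cdot 5\right) = - 7 \left(-4 + \frac{5}{6}\right) = \left(-7\right) \left(- \frac{19}{6}\right) = \frac{133}{6}$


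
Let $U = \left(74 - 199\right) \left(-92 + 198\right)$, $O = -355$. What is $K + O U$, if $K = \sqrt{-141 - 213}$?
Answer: $4703750 + i \sqrt{354} \approx 4.7038 \cdot 10^{6} + 18.815 i$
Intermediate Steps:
$K = i \sqrt{354}$ ($K = \sqrt{-354} = i \sqrt{354} \approx 18.815 i$)
$U = -13250$ ($U = \left(-125\right) 106 = -13250$)
$K + O U = i \sqrt{354} - -4703750 = i \sqrt{354} + 4703750 = 4703750 + i \sqrt{354}$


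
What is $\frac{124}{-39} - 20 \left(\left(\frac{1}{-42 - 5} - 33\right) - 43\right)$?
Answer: $\frac{2781112}{1833} \approx 1517.2$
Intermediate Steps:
$\frac{124}{-39} - 20 \left(\left(\frac{1}{-42 - 5} - 33\right) - 43\right) = 124 \left(- \frac{1}{39}\right) - 20 \left(\left(\frac{1}{-47} - 33\right) - 43\right) = - \frac{124}{39} - 20 \left(\left(- \frac{1}{47} - 33\right) - 43\right) = - \frac{124}{39} - 20 \left(- \frac{1552}{47} - 43\right) = - \frac{124}{39} - - \frac{71460}{47} = - \frac{124}{39} + \frac{71460}{47} = \frac{2781112}{1833}$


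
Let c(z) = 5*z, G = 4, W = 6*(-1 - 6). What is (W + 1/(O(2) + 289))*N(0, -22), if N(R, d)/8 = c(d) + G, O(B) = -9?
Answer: 1246454/35 ≈ 35613.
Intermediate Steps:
W = -42 (W = 6*(-7) = -42)
N(R, d) = 32 + 40*d (N(R, d) = 8*(5*d + 4) = 8*(4 + 5*d) = 32 + 40*d)
(W + 1/(O(2) + 289))*N(0, -22) = (-42 + 1/(-9 + 289))*(32 + 40*(-22)) = (-42 + 1/280)*(32 - 880) = (-42 + 1/280)*(-848) = -11759/280*(-848) = 1246454/35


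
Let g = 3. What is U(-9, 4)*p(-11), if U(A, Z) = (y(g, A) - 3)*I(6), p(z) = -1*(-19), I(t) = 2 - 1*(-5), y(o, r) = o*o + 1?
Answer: 931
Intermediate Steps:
y(o, r) = 1 + o² (y(o, r) = o² + 1 = 1 + o²)
I(t) = 7 (I(t) = 2 + 5 = 7)
p(z) = 19
U(A, Z) = 49 (U(A, Z) = ((1 + 3²) - 3)*7 = ((1 + 9) - 3)*7 = (10 - 3)*7 = 7*7 = 49)
U(-9, 4)*p(-11) = 49*19 = 931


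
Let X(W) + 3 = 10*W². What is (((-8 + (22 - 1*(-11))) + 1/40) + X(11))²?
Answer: 2428616961/1600 ≈ 1.5179e+6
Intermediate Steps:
X(W) = -3 + 10*W²
(((-8 + (22 - 1*(-11))) + 1/40) + X(11))² = (((-8 + (22 - 1*(-11))) + 1/40) + (-3 + 10*11²))² = (((-8 + (22 + 11)) + 1/40) + (-3 + 10*121))² = (((-8 + 33) + 1/40) + (-3 + 1210))² = ((25 + 1/40) + 1207)² = (1001/40 + 1207)² = (49281/40)² = 2428616961/1600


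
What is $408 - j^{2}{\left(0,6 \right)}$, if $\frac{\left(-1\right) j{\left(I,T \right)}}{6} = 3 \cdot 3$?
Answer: $-2508$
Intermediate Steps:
$j{\left(I,T \right)} = -54$ ($j{\left(I,T \right)} = - 6 \cdot 3 \cdot 3 = \left(-6\right) 9 = -54$)
$408 - j^{2}{\left(0,6 \right)} = 408 - \left(-54\right)^{2} = 408 - 2916 = -2508$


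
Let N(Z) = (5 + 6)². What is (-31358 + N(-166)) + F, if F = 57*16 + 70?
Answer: -30255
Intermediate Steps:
N(Z) = 121 (N(Z) = 11² = 121)
F = 982 (F = 912 + 70 = 982)
(-31358 + N(-166)) + F = (-31358 + 121) + 982 = -31237 + 982 = -30255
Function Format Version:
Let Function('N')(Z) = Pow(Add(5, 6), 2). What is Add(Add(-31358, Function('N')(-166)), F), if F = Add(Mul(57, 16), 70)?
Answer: -30255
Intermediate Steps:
Function('N')(Z) = 121 (Function('N')(Z) = Pow(11, 2) = 121)
F = 982 (F = Add(912, 70) = 982)
Add(Add(-31358, Function('N')(-166)), F) = Add(Add(-31358, 121), 982) = Add(-31237, 982) = -30255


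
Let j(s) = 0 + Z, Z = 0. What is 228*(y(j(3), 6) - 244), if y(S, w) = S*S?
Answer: -55632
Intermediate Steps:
j(s) = 0 (j(s) = 0 + 0 = 0)
y(S, w) = S²
228*(y(j(3), 6) - 244) = 228*(0² - 244) = 228*(0 - 244) = 228*(-244) = -55632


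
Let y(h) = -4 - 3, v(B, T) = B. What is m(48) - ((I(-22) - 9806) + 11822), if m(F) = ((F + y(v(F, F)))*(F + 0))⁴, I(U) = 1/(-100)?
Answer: 1500031490256001/100 ≈ 1.5000e+13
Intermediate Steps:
I(U) = -1/100
y(h) = -7
m(F) = F⁴*(-7 + F)⁴ (m(F) = ((F - 7)*(F + 0))⁴ = ((-7 + F)*F)⁴ = (F*(-7 + F))⁴ = F⁴*(-7 + F)⁴)
m(48) - ((I(-22) - 9806) + 11822) = 48⁴*(-7 + 48)⁴ - ((-1/100 - 9806) + 11822) = 5308416*41⁴ - (-980601/100 + 11822) = 5308416*2825761 - 1*201599/100 = 15000314904576 - 201599/100 = 1500031490256001/100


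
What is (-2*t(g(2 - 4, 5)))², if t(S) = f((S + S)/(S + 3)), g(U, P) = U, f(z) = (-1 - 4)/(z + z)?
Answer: 25/16 ≈ 1.5625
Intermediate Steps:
f(z) = -5/(2*z) (f(z) = -5*1/(2*z) = -5/(2*z))
t(S) = -5*(3 + S)/(4*S) (t(S) = -5*(S + 3)/(S + S)/2 = -5*(3 + S)/(2*S)/2 = -5*(3 + S)/(4*S))
(-2*t(g(2 - 4, 5)))² = (-5*(-3 - (2 - 4))/(2*(2 - 4)))² = (-5*(-3 - 1*(-2))/(2*(-2)))² = (-5*(-1)*(-3 + 2)/(2*2))² = (-5*(-1)*(-1)/(2*2))² = (-2*5/8)² = (-5/4)² = 25/16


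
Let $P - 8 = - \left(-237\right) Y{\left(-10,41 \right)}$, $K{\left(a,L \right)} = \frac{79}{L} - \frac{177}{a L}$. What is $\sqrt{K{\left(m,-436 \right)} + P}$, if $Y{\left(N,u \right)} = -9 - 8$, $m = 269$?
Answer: $\frac{i \sqrt{13828371134198}}{58642} \approx 63.413 i$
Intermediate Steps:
$Y{\left(N,u \right)} = -17$ ($Y{\left(N,u \right)} = -9 - 8 = -17$)
$K{\left(a,L \right)} = \frac{79}{L} - \frac{177}{L a}$
$P = -4021$ ($P = 8 - \left(-237\right) \left(-17\right) = 8 - 4029 = -4021$)
$\sqrt{K{\left(m,-436 \right)} + P} = \sqrt{\frac{-177 + 79 \cdot 269}{\left(-436\right) 269} - 4021} = \sqrt{\left(- \frac{1}{436}\right) \frac{1}{269} \left(-177 + 21251\right) - 4021} = \sqrt{\left(- \frac{1}{436}\right) \frac{1}{269} \cdot 21074 - 4021} = \sqrt{- \frac{10537}{58642} - 4021} = \sqrt{- \frac{235810019}{58642}} = \frac{i \sqrt{13828371134198}}{58642}$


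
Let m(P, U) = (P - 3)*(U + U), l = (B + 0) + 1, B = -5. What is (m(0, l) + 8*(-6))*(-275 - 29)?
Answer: 7296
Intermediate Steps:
l = -4 (l = (-5 + 0) + 1 = -5 + 1 = -4)
m(P, U) = 2*U*(-3 + P) (m(P, U) = (-3 + P)*(2*U) = 2*U*(-3 + P))
(m(0, l) + 8*(-6))*(-275 - 29) = (2*(-4)*(-3 + 0) + 8*(-6))*(-275 - 29) = (2*(-4)*(-3) - 48)*(-304) = (24 - 48)*(-304) = -24*(-304) = 7296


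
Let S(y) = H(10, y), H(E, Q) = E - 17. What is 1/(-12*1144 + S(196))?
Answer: -1/13735 ≈ -7.2807e-5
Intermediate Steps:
H(E, Q) = -17 + E
S(y) = -7 (S(y) = -17 + 10 = -7)
1/(-12*1144 + S(196)) = 1/(-12*1144 - 7) = 1/(-13728 - 7) = 1/(-13735) = -1/13735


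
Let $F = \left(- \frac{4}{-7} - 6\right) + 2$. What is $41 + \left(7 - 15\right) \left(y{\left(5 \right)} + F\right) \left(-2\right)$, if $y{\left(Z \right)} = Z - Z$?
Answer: $- \frac{97}{7} \approx -13.857$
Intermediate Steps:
$y{\left(Z \right)} = 0$
$F = - \frac{24}{7}$ ($F = \left(\left(-4\right) \left(- \frac{1}{7}\right) - 6\right) + 2 = \left(\frac{4}{7} - 6\right) + 2 = - \frac{38}{7} + 2 = - \frac{24}{7} \approx -3.4286$)
$41 + \left(7 - 15\right) \left(y{\left(5 \right)} + F\right) \left(-2\right) = 41 + \left(7 - 15\right) \left(0 - \frac{24}{7}\right) \left(-2\right) = 41 + \left(-8\right) \left(- \frac{24}{7}\right) \left(-2\right) = 41 + \frac{192}{7} \left(-2\right) = 41 - \frac{384}{7} = - \frac{97}{7}$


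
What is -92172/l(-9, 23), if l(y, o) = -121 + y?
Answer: 46086/65 ≈ 709.02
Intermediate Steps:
-92172/l(-9, 23) = -92172/(-121 - 9) = -92172/(-130) = -92172*(-1/130) = 46086/65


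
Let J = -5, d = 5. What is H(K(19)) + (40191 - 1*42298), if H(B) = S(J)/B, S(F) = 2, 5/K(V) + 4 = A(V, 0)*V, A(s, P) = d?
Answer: -10353/5 ≈ -2070.6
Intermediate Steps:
A(s, P) = 5
K(V) = 5/(-4 + 5*V)
H(B) = 2/B
H(K(19)) + (40191 - 1*42298) = 2/((5/(-4 + 5*19))) + (40191 - 1*42298) = 2/((5/(-4 + 95))) + (40191 - 42298) = 2/((5/91)) - 2107 = 2/((5*(1/91))) - 2107 = 2/(5/91) - 2107 = 2*(91/5) - 2107 = 182/5 - 2107 = -10353/5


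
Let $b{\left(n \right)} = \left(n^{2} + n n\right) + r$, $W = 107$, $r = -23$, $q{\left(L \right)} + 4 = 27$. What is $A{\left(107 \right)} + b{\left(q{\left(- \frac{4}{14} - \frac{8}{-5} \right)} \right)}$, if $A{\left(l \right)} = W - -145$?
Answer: $1287$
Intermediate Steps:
$q{\left(L \right)} = 23$ ($q{\left(L \right)} = -4 + 27 = 23$)
$b{\left(n \right)} = -23 + 2 n^{2}$ ($b{\left(n \right)} = \left(n^{2} + n n\right) - 23 = \left(n^{2} + n^{2}\right) - 23 = 2 n^{2} - 23 = -23 + 2 n^{2}$)
$A{\left(l \right)} = 252$ ($A{\left(l \right)} = 107 - -145 = 107 + 145 = 252$)
$A{\left(107 \right)} + b{\left(q{\left(- \frac{4}{14} - \frac{8}{-5} \right)} \right)} = 252 - \left(23 - 2 \cdot 23^{2}\right) = 252 + \left(-23 + 2 \cdot 529\right) = 252 + \left(-23 + 1058\right) = 252 + 1035 = 1287$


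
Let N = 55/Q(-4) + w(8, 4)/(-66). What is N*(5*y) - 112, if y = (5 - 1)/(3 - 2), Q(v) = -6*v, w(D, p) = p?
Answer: -4447/66 ≈ -67.379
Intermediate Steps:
y = 4 (y = 4/1 = 4*1 = 4)
N = 589/264 (N = 55/((-6*(-4))) + 4/(-66) = 55/24 + 4*(-1/66) = 55*(1/24) - 2/33 = 55/24 - 2/33 = 589/264 ≈ 2.2311)
N*(5*y) - 112 = 589*(5*4)/264 - 112 = (589/264)*20 - 112 = 2945/66 - 112 = -4447/66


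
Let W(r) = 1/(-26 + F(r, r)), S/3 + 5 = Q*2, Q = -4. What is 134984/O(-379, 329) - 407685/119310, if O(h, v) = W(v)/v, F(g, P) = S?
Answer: -22960277636539/7954 ≈ -2.8866e+9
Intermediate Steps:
S = -39 (S = -15 + 3*(-4*2) = -15 + 3*(-8) = -15 - 24 = -39)
F(g, P) = -39
W(r) = -1/65 (W(r) = 1/(-26 - 39) = 1/(-65) = -1/65)
O(h, v) = -1/(65*v)
134984/O(-379, 329) - 407685/119310 = 134984/((-1/65/329)) - 407685/119310 = 134984/((-1/65*1/329)) - 407685*1/119310 = 134984/(-1/21385) - 27179/7954 = 134984*(-21385) - 27179/7954 = -2886632840 - 27179/7954 = -22960277636539/7954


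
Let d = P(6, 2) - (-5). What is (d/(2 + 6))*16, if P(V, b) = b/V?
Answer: 32/3 ≈ 10.667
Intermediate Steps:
d = 16/3 (d = 2/6 - (-5) = 2*(1/6) - 1*(-5) = 1/3 + 5 = 16/3 ≈ 5.3333)
(d/(2 + 6))*16 = ((16/3)/(2 + 6))*16 = ((16/3)/8)*16 = ((1/8)*(16/3))*16 = (2/3)*16 = 32/3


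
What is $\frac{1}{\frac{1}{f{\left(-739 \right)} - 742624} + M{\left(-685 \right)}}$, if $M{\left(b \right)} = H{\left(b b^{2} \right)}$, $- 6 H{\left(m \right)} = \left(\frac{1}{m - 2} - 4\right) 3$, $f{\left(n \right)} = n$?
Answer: $\frac{477862173008202}{955723703921513} \approx 0.5$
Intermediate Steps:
$H{\left(m \right)} = 2 - \frac{1}{2 \left(-2 + m\right)}$ ($H{\left(m \right)} = - \frac{\left(\frac{1}{m - 2} - 4\right) 3}{6} = - \frac{\left(\frac{1}{-2 + m} - 4\right) 3}{6} = - \frac{\left(-4 + \frac{1}{-2 + m}\right) 3}{6} = - \frac{-12 + \frac{3}{-2 + m}}{6} = 2 - \frac{1}{2 \left(-2 + m\right)}$)
$M{\left(b \right)} = \frac{-9 + 4 b^{3}}{2 \left(-2 + b^{3}\right)}$ ($M{\left(b \right)} = \frac{-9 + 4 b b^{2}}{2 \left(-2 + b b^{2}\right)} = \frac{-9 + 4 b^{3}}{2 \left(-2 + b^{3}\right)}$)
$\frac{1}{\frac{1}{f{\left(-739 \right)} - 742624} + M{\left(-685 \right)}} = \frac{1}{\frac{1}{-739 - 742624} + \frac{-9 + 4 \left(-685\right)^{3}}{2 \left(-2 + \left(-685\right)^{3}\right)}} = \frac{1}{\frac{1}{-743363} + \frac{-9 + 4 \left(-321419125\right)}{2 \left(-2 - 321419125\right)}} = \frac{1}{- \frac{1}{743363} + \frac{-9 - 1285676500}{2 \left(-321419127\right)}} = \frac{1}{- \frac{1}{743363} + \frac{1}{2} \left(- \frac{1}{321419127}\right) \left(-1285676509\right)} = \frac{1}{- \frac{1}{743363} + \frac{1285676509}{642838254}} = \frac{1}{\frac{955723703921513}{477862173008202}} = \frac{477862173008202}{955723703921513}$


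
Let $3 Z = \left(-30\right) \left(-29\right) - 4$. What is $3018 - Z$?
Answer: $\frac{8188}{3} \approx 2729.3$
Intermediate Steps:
$Z = \frac{866}{3}$ ($Z = \frac{\left(-30\right) \left(-29\right) - 4}{3} = \frac{870 - 4}{3} = \frac{1}{3} \cdot 866 = \frac{866}{3} \approx 288.67$)
$3018 - Z = 3018 - \frac{866}{3} = \frac{8188}{3}$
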